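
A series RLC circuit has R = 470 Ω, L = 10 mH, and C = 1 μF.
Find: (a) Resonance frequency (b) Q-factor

Step 1 — Resonance condition Im(Z)=0 gives ω₀ = 1/√(LC).
Step 2 — ω₀ = 1/√(0.01·1e-06) = 1e+04 rad/s.
Step 3 — f₀ = ω₀/(2π) = 1592 Hz.
Step 4 — Series Q: Q = ω₀L/R = 1e+04·0.01/470 = 0.2128.

(a) f₀ = 1592 Hz  (b) Q = 0.2128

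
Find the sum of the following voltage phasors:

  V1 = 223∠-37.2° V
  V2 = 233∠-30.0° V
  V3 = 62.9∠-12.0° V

Step 1 — Convert each phasor to rectangular form:
  V1 = 223·(cos(-37.2°) + j·sin(-37.2°)) = 177.6 - j134.8 V
  V2 = 233·(cos(-30.0°) + j·sin(-30.0°)) = 201.8 - j116.5 V
  V3 = 62.9·(cos(-12.0°) + j·sin(-12.0°)) = 61.53 - j13.08 V
Step 2 — Sum components: V_total = 440.9 - j264.4 V.
Step 3 — Convert to polar: |V_total| = 514.1 V, ∠V_total = -30.9°.

V_total = 514.1∠-30.9° V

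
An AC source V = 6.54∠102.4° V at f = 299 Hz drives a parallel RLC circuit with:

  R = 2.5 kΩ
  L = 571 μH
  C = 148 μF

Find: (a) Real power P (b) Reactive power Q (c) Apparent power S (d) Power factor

Step 1 — Angular frequency: ω = 2π·f = 2π·299 = 1879 rad/s.
Step 2 — Component impedances:
  R: Z = R = 2500 Ω
  L: Z = jωL = j·1879·0.000571 = 0 + j1.073 Ω
  C: Z = 1/(jωC) = -j/(ω·C) = 0 - j3.597 Ω
Step 3 — Parallel combination: 1/Z_total = 1/R + 1/L + 1/C; Z_total = 0.0009347 + j1.529 Ω = 1.529∠90.0° Ω.
Step 4 — Source phasor: V = 6.54∠102.4° V = -1.404 + j6.387 V.
Step 5 — Current: I = V / Z = 4.178 + j0.9212 A = 4.278∠12.4° A.
Step 6 — Complex power: S = V·I* = 0.01711 + j27.98 VA.
Step 7 — Real power: P = Re(S) = 0.01711 W.
Step 8 — Reactive power: Q = Im(S) = 27.98 VAR.
Step 9 — Apparent power: |S| = 27.98 VA.
Step 10 — Power factor: PF = P/|S| = 0.0006115 (lagging).

(a) P = 0.01711 W  (b) Q = 27.98 VAR  (c) S = 27.98 VA  (d) PF = 0.0006115 (lagging)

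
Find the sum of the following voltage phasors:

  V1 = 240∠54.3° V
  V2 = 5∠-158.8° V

Step 1 — Convert each phasor to rectangular form:
  V1 = 240·(cos(54.3°) + j·sin(54.3°)) = 140 + j194.9 V
  V2 = 5·(cos(-158.8°) + j·sin(-158.8°)) = -4.662 - j1.808 V
Step 2 — Sum components: V_total = 135.4 + j193.1 V.
Step 3 — Convert to polar: |V_total| = 235.8 V, ∠V_total = 55.0°.

V_total = 235.8∠55.0° V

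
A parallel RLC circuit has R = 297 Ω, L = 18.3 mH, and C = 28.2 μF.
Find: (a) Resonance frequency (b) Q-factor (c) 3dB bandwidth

Step 1 — Resonance: ω₀ = 1/√(LC) = 1/√(0.0183·2.82e-05) = 1392 rad/s.
Step 2 — f₀ = ω₀/(2π) = 221.5 Hz.
Step 3 — Parallel Q: Q = R/(ω₀L) = 297/(1392·0.0183) = 11.66.
Step 4 — Bandwidth: Δω = ω₀/Q = 119.4 rad/s; BW = Δω/(2π) = 19 Hz.

(a) f₀ = 221.5 Hz  (b) Q = 11.66  (c) BW = 19 Hz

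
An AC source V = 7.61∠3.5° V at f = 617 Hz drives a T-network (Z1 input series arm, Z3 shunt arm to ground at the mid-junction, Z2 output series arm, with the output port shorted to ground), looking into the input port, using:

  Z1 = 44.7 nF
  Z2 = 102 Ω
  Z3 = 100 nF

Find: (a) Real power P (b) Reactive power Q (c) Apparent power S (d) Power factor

Step 1 — Angular frequency: ω = 2π·f = 2π·617 = 3877 rad/s.
Step 2 — Component impedances:
  Z1: Z = 1/(jωC) = -j/(ω·C) = 0 - j5771 Ω
  Z2: Z = R = 102 Ω
  Z3: Z = 1/(jωC) = -j/(ω·C) = 0 - j2579 Ω
Step 3 — With the output port shorted to ground, the output series arm Z2 runs from the junction to ground; the shunt arm Z3 also runs from the junction to ground. They appear in parallel: Z3 || Z2 = 101.8 - j4.027 Ω.
Step 4 — Series with input arm Z1: Z_in = Z1 + (Z3 || Z2) = 101.8 - j5775 Ω = 5776∠-89.0° Ω.
Step 5 — Source phasor: V = 7.61∠3.5° V = 7.596 + j0.4646 V.
Step 6 — Current: I = V / Z = -5.724e-05 + j0.001316 A = 0.001318∠92.5° A.
Step 7 — Complex power: S = V·I* = 0.0001768 - j0.01003 VA.
Step 8 — Real power: P = Re(S) = 0.0001768 W.
Step 9 — Reactive power: Q = Im(S) = -0.01003 VAR.
Step 10 — Apparent power: |S| = 0.01003 VA.
Step 11 — Power factor: PF = P/|S| = 0.01763 (leading).

(a) P = 0.0001768 W  (b) Q = -0.01003 VAR  (c) S = 0.01003 VA  (d) PF = 0.01763 (leading)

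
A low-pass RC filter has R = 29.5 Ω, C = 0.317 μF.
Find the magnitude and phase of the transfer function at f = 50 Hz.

Step 1 — Angular frequency: ω = 2π·50 = 314.2 rad/s.
Step 2 — Transfer function: H(jω) = 1/(1 + jωRC).
Step 3 — Denominator: 1 + jωRC = 1 + j·314.2·29.5·3.17e-07 = 1 + j0.002938.
Step 4 — H = 1 - j0.002938.
Step 5 — Magnitude: |H| = 1 (-0.0 dB); phase: φ = -0.2°.

|H| = 1 (-0.0 dB), φ = -0.2°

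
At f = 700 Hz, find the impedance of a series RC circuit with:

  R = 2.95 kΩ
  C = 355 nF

Step 1 — Angular frequency: ω = 2π·f = 2π·700 = 4398 rad/s.
Step 2 — Component impedances:
  R: Z = R = 2950 Ω
  C: Z = 1/(jωC) = -j/(ω·C) = 0 - j640.5 Ω
Step 3 — Series combination: Z_total = R + C = 2950 - j640.5 Ω = 3019∠-12.2° Ω.

Z = 2950 - j640.5 Ω = 3019∠-12.2° Ω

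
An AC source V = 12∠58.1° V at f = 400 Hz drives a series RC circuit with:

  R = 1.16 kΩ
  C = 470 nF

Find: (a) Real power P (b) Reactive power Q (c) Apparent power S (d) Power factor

Step 1 — Angular frequency: ω = 2π·f = 2π·400 = 2513 rad/s.
Step 2 — Component impedances:
  R: Z = R = 1160 Ω
  C: Z = 1/(jωC) = -j/(ω·C) = 0 - j846.6 Ω
Step 3 — Series combination: Z_total = R + C = 1160 - j846.6 Ω = 1436∠-36.1° Ω.
Step 4 — Source phasor: V = 12∠58.1° V = 6.341 + j10.19 V.
Step 5 — Current: I = V / Z = -0.0006152 + j0.008333 A = 0.008356∠94.2° A.
Step 6 — Complex power: S = V·I* = 0.081 - j0.05911 VA.
Step 7 — Real power: P = Re(S) = 0.081 W.
Step 8 — Reactive power: Q = Im(S) = -0.05911 VAR.
Step 9 — Apparent power: |S| = 0.1003 VA.
Step 10 — Power factor: PF = P/|S| = 0.8078 (leading).

(a) P = 0.081 W  (b) Q = -0.05911 VAR  (c) S = 0.1003 VA  (d) PF = 0.8078 (leading)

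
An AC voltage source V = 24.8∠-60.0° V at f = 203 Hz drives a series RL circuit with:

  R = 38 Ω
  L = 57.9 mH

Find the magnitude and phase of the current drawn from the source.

Step 1 — Angular frequency: ω = 2π·f = 2π·203 = 1275 rad/s.
Step 2 — Component impedances:
  R: Z = R = 38 Ω
  L: Z = jωL = j·1275·0.0579 = 0 + j73.85 Ω
Step 3 — Series combination: Z_total = R + L = 38 + j73.85 Ω = 83.05∠62.8° Ω.
Step 4 — Source phasor: V = 24.8∠-60.0° V = 12.4 - j21.48 V.
Step 5 — Ohm's law: I = V / Z_total = (12.4 - j21.48) / (38 + j73.85) = -0.1616 - j0.2511 A.
Step 6 — Convert to polar: |I| = 0.2986 A, ∠I = -122.8°.

I = 0.2986∠-122.8° A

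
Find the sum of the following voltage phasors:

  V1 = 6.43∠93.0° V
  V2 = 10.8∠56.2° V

Step 1 — Convert each phasor to rectangular form:
  V1 = 6.43·(cos(93.0°) + j·sin(93.0°)) = -0.3365 + j6.421 V
  V2 = 10.8·(cos(56.2°) + j·sin(56.2°)) = 6.008 + j8.975 V
Step 2 — Sum components: V_total = 5.671 + j15.4 V.
Step 3 — Convert to polar: |V_total| = 16.41 V, ∠V_total = 69.8°.

V_total = 16.41∠69.8° V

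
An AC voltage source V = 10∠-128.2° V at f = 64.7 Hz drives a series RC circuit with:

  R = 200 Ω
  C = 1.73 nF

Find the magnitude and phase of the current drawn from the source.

Step 1 — Angular frequency: ω = 2π·f = 2π·64.7 = 406.5 rad/s.
Step 2 — Component impedances:
  R: Z = R = 200 Ω
  C: Z = 1/(jωC) = -j/(ω·C) = 0 - j1.422e+06 Ω
Step 3 — Series combination: Z_total = R + C = 200 - j1.422e+06 Ω = 1.422e+06∠-90.0° Ω.
Step 4 — Source phasor: V = 10∠-128.2° V = -6.184 - j7.859 V.
Step 5 — Ohm's law: I = V / Z_total = (-6.184 - j7.859) / (200 - j1.422e+06) = 5.526e-06 - j4.35e-06 A.
Step 6 — Convert to polar: |I| = 7.033e-06 A, ∠I = -38.2°.

I = 7.033e-06∠-38.2° A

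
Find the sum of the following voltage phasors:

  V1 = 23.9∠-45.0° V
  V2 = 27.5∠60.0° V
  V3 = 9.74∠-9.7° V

Step 1 — Convert each phasor to rectangular form:
  V1 = 23.9·(cos(-45.0°) + j·sin(-45.0°)) = 16.9 - j16.9 V
  V2 = 27.5·(cos(60.0°) + j·sin(60.0°)) = 13.75 + j23.82 V
  V3 = 9.74·(cos(-9.7°) + j·sin(-9.7°)) = 9.601 - j1.641 V
Step 2 — Sum components: V_total = 40.25 + j5.275 V.
Step 3 — Convert to polar: |V_total| = 40.59 V, ∠V_total = 7.5°.

V_total = 40.59∠7.5° V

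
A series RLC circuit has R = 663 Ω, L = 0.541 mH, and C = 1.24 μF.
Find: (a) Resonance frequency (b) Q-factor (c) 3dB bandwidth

Step 1 — Resonance condition Im(Z)=0 gives ω₀ = 1/√(LC).
Step 2 — ω₀ = 1/√(0.000541·1.24e-06) = 3.861e+04 rad/s.
Step 3 — f₀ = ω₀/(2π) = 6145 Hz.
Step 4 — Series Q: Q = ω₀L/R = 3.861e+04·0.000541/663 = 0.0315.
Step 5 — 3dB bandwidth: Δω = ω₀/Q = 1.226e+06 rad/s; BW = Δω/(2π) = 1.95e+05 Hz.

(a) f₀ = 6145 Hz  (b) Q = 0.0315  (c) BW = 1.95e+05 Hz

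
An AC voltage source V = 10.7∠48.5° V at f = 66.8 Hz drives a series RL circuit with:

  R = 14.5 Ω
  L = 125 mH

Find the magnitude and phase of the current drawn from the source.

Step 1 — Angular frequency: ω = 2π·f = 2π·66.8 = 419.7 rad/s.
Step 2 — Component impedances:
  R: Z = R = 14.5 Ω
  L: Z = jωL = j·419.7·0.125 = 0 + j52.46 Ω
Step 3 — Series combination: Z_total = R + L = 14.5 + j52.46 Ω = 54.43∠74.6° Ω.
Step 4 — Source phasor: V = 10.7∠48.5° V = 7.09 + j8.014 V.
Step 5 — Ohm's law: I = V / Z_total = (7.09 + j8.014) / (14.5 + j52.46) = 0.1766 - j0.08633 A.
Step 6 — Convert to polar: |I| = 0.1966 A, ∠I = -26.1°.

I = 0.1966∠-26.1° A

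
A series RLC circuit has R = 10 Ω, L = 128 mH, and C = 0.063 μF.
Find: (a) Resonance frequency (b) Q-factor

Step 1 — Resonance condition Im(Z)=0 gives ω₀ = 1/√(LC).
Step 2 — ω₀ = 1/√(0.128·6.3e-08) = 1.114e+04 rad/s.
Step 3 — f₀ = ω₀/(2π) = 1772 Hz.
Step 4 — Series Q: Q = ω₀L/R = 1.114e+04·0.128/10 = 142.5.

(a) f₀ = 1772 Hz  (b) Q = 142.5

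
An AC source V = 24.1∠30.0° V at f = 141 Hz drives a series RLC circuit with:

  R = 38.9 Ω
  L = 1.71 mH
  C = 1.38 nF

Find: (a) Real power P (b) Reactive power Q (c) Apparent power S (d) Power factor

Step 1 — Angular frequency: ω = 2π·f = 2π·141 = 885.9 rad/s.
Step 2 — Component impedances:
  R: Z = R = 38.9 Ω
  L: Z = jωL = j·885.9·0.00171 = 0 + j1.515 Ω
  C: Z = 1/(jωC) = -j/(ω·C) = 0 - j8.179e+05 Ω
Step 3 — Series combination: Z_total = R + L + C = 38.9 - j8.179e+05 Ω = 8.179e+05∠-90.0° Ω.
Step 4 — Source phasor: V = 24.1∠30.0° V = 20.87 + j12.05 V.
Step 5 — Current: I = V / Z = -1.473e-05 + j2.552e-05 A = 2.946e-05∠120.0° A.
Step 6 — Complex power: S = V·I* = 3.377e-08 - j0.0007101 VA.
Step 7 — Real power: P = Re(S) = 3.377e-08 W.
Step 8 — Reactive power: Q = Im(S) = -0.0007101 VAR.
Step 9 — Apparent power: |S| = 0.0007101 VA.
Step 10 — Power factor: PF = P/|S| = 4.756e-05 (leading).

(a) P = 3.377e-08 W  (b) Q = -0.0007101 VAR  (c) S = 0.0007101 VA  (d) PF = 4.756e-05 (leading)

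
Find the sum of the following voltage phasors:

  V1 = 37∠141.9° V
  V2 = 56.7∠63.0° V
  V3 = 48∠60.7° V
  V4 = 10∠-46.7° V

Step 1 — Convert each phasor to rectangular form:
  V1 = 37·(cos(141.9°) + j·sin(141.9°)) = -29.12 + j22.83 V
  V2 = 56.7·(cos(63.0°) + j·sin(63.0°)) = 25.74 + j50.52 V
  V3 = 48·(cos(60.7°) + j·sin(60.7°)) = 23.49 + j41.86 V
  V4 = 10·(cos(-46.7°) + j·sin(-46.7°)) = 6.858 - j7.278 V
Step 2 — Sum components: V_total = 26.97 + j107.9 V.
Step 3 — Convert to polar: |V_total| = 111.3 V, ∠V_total = 76.0°.

V_total = 111.3∠76.0° V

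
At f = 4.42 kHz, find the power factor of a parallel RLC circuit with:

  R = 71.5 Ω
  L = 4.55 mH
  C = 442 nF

Step 1 — Angular frequency: ω = 2π·f = 2π·4420 = 2.777e+04 rad/s.
Step 2 — Component impedances:
  R: Z = R = 71.5 Ω
  L: Z = jωL = j·2.777e+04·0.00455 = 0 + j126.4 Ω
  C: Z = 1/(jωC) = -j/(ω·C) = 0 - j81.47 Ω
Step 3 — Parallel combination: 1/Z_total = 1/R + 1/L + 1/C; Z_total = 65.16 - j20.32 Ω = 68.26∠-17.3° Ω.
Step 4 — Power factor: PF = cos(φ) = Re(Z)/|Z| = 65.164/68.258 = 0.9547.
Step 5 — Type: Im(Z) = -20.32 ⇒ leading (phase φ = -17.3°).

PF = 0.9547 (leading, φ = -17.3°)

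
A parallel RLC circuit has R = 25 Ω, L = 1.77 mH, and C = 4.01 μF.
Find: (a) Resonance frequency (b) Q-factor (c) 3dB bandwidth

Step 1 — Resonance: ω₀ = 1/√(LC) = 1/√(0.00177·4.01e-06) = 1.187e+04 rad/s.
Step 2 — f₀ = ω₀/(2π) = 1889 Hz.
Step 3 — Parallel Q: Q = R/(ω₀L) = 25/(1.187e+04·0.00177) = 1.19.
Step 4 — Bandwidth: Δω = ω₀/Q = 9975 rad/s; BW = Δω/(2π) = 1588 Hz.

(a) f₀ = 1889 Hz  (b) Q = 1.19  (c) BW = 1588 Hz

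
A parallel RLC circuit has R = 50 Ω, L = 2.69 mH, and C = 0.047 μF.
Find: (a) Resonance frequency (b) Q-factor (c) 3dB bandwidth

Step 1 — Resonance: ω₀ = 1/√(LC) = 1/√(0.00269·4.7e-08) = 8.894e+04 rad/s.
Step 2 — f₀ = ω₀/(2π) = 1.415e+04 Hz.
Step 3 — Parallel Q: Q = R/(ω₀L) = 50/(8.894e+04·0.00269) = 0.209.
Step 4 — Bandwidth: Δω = ω₀/Q = 4.255e+05 rad/s; BW = Δω/(2π) = 6.773e+04 Hz.

(a) f₀ = 1.415e+04 Hz  (b) Q = 0.209  (c) BW = 6.773e+04 Hz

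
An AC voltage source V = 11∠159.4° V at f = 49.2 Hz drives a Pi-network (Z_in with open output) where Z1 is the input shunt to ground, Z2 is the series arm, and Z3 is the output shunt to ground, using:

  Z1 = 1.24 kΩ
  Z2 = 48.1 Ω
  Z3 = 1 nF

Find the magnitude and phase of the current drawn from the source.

Step 1 — Angular frequency: ω = 2π·f = 2π·49.2 = 309.1 rad/s.
Step 2 — Component impedances:
  Z1: Z = R = 1240 Ω
  Z2: Z = R = 48.1 Ω
  Z3: Z = 1/(jωC) = -j/(ω·C) = 0 - j3.235e+06 Ω
Step 3 — With open output, the series arm Z2 and the output shunt Z3 appear in series to ground: Z2 + Z3 = 48.1 - j3.235e+06 Ω.
Step 4 — Parallel with input shunt Z1: Z_in = Z1 || (Z2 + Z3) = 1240 - j0.4753 Ω = 1240∠-0.0° Ω.
Step 5 — Source phasor: V = 11∠159.4° V = -10.3 + j3.87 V.
Step 6 — Ohm's law: I = V / Z_total = (-10.3 + j3.87) / (1240 - j0.4753) = -0.008305 + j0.003118 A.
Step 7 — Convert to polar: |I| = 0.008871 A, ∠I = 159.4°.

I = 0.008871∠159.4° A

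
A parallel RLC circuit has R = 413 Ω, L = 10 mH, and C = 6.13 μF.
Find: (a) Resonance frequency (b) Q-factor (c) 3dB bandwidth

Step 1 — Resonance: ω₀ = 1/√(LC) = 1/√(0.01·6.13e-06) = 4039 rad/s.
Step 2 — f₀ = ω₀/(2π) = 642.8 Hz.
Step 3 — Parallel Q: Q = R/(ω₀L) = 413/(4039·0.01) = 10.23.
Step 4 — Bandwidth: Δω = ω₀/Q = 395 rad/s; BW = Δω/(2π) = 62.87 Hz.

(a) f₀ = 642.8 Hz  (b) Q = 10.23  (c) BW = 62.87 Hz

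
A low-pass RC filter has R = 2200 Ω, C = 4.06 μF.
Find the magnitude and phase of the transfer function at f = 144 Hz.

Step 1 — Angular frequency: ω = 2π·144 = 904.8 rad/s.
Step 2 — Transfer function: H(jω) = 1/(1 + jωRC).
Step 3 — Denominator: 1 + jωRC = 1 + j·904.8·2200·4.06e-06 = 1 + j8.081.
Step 4 — H = 0.01508 - j0.1219.
Step 5 — Magnitude: |H| = 0.1228 (-18.2 dB); phase: φ = -82.9°.

|H| = 0.1228 (-18.2 dB), φ = -82.9°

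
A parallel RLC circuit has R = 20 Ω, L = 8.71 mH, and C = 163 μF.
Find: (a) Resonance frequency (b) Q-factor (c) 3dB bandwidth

Step 1 — Resonance: ω₀ = 1/√(LC) = 1/√(0.00871·0.000163) = 839.3 rad/s.
Step 2 — f₀ = ω₀/(2π) = 133.6 Hz.
Step 3 — Parallel Q: Q = R/(ω₀L) = 20/(839.3·0.00871) = 2.736.
Step 4 — Bandwidth: Δω = ω₀/Q = 306.7 rad/s; BW = Δω/(2π) = 48.82 Hz.

(a) f₀ = 133.6 Hz  (b) Q = 2.736  (c) BW = 48.82 Hz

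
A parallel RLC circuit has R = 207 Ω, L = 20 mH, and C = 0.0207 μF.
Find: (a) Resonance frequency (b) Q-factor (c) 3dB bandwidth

Step 1 — Resonance: ω₀ = 1/√(LC) = 1/√(0.02·2.07e-08) = 4.915e+04 rad/s.
Step 2 — f₀ = ω₀/(2π) = 7822 Hz.
Step 3 — Parallel Q: Q = R/(ω₀L) = 207/(4.915e+04·0.02) = 0.2106.
Step 4 — Bandwidth: Δω = ω₀/Q = 2.334e+05 rad/s; BW = Δω/(2π) = 3.714e+04 Hz.

(a) f₀ = 7822 Hz  (b) Q = 0.2106  (c) BW = 3.714e+04 Hz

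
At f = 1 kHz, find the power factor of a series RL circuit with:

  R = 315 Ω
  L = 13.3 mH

Step 1 — Angular frequency: ω = 2π·f = 2π·1000 = 6283 rad/s.
Step 2 — Component impedances:
  R: Z = R = 315 Ω
  L: Z = jωL = j·6283·0.0133 = 0 + j83.57 Ω
Step 3 — Series combination: Z_total = R + L = 315 + j83.57 Ω = 325.9∠14.9° Ω.
Step 4 — Power factor: PF = cos(φ) = Re(Z)/|Z| = 315/325.9 = 0.9666.
Step 5 — Type: Im(Z) = 83.57 ⇒ lagging (phase φ = 14.9°).

PF = 0.9666 (lagging, φ = 14.9°)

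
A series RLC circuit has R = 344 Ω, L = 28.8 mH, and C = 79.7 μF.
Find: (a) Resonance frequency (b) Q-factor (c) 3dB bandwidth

Step 1 — Resonance: ω₀ = 1/√(LC) = 1/√(0.0288·7.97e-05) = 660 rad/s.
Step 2 — f₀ = ω₀/(2π) = 105 Hz.
Step 3 — Series Q: Q = ω₀L/R = 660·0.0288/344 = 0.05526.
Step 4 — Bandwidth: Δω = ω₀/Q = 1.194e+04 rad/s; BW = Δω/(2π) = 1901 Hz.

(a) f₀ = 105 Hz  (b) Q = 0.05526  (c) BW = 1901 Hz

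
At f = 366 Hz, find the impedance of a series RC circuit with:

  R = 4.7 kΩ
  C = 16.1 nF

Step 1 — Angular frequency: ω = 2π·f = 2π·366 = 2300 rad/s.
Step 2 — Component impedances:
  R: Z = R = 4700 Ω
  C: Z = 1/(jωC) = -j/(ω·C) = 0 - j2.701e+04 Ω
Step 3 — Series combination: Z_total = R + C = 4700 - j2.701e+04 Ω = 2.742e+04∠-80.1° Ω.

Z = 4700 - j2.701e+04 Ω = 2.742e+04∠-80.1° Ω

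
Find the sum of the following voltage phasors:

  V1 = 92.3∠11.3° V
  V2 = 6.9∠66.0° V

Step 1 — Convert each phasor to rectangular form:
  V1 = 92.3·(cos(11.3°) + j·sin(11.3°)) = 90.51 + j18.09 V
  V2 = 6.9·(cos(66.0°) + j·sin(66.0°)) = 2.806 + j6.303 V
Step 2 — Sum components: V_total = 93.32 + j24.39 V.
Step 3 — Convert to polar: |V_total| = 96.45 V, ∠V_total = 14.6°.

V_total = 96.45∠14.6° V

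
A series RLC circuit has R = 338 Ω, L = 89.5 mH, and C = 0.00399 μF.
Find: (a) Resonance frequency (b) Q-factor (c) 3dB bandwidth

Step 1 — Resonance: ω₀ = 1/√(LC) = 1/√(0.0895·3.99e-09) = 5.292e+04 rad/s.
Step 2 — f₀ = ω₀/(2π) = 8422 Hz.
Step 3 — Series Q: Q = ω₀L/R = 5.292e+04·0.0895/338 = 14.01.
Step 4 — Bandwidth: Δω = ω₀/Q = 3777 rad/s; BW = Δω/(2π) = 601.1 Hz.

(a) f₀ = 8422 Hz  (b) Q = 14.01  (c) BW = 601.1 Hz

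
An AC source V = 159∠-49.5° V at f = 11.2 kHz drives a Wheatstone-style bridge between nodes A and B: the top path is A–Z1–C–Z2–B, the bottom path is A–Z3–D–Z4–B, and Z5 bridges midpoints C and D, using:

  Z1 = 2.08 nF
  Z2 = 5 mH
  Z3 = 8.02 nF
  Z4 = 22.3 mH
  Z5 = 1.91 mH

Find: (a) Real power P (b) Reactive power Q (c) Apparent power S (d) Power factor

Step 1 — Angular frequency: ω = 2π·f = 2π·1.12e+04 = 7.037e+04 rad/s.
Step 2 — Component impedances:
  Z1: Z = 1/(jωC) = -j/(ω·C) = 0 - j6832 Ω
  Z2: Z = jωL = j·7.037e+04·0.005 = 0 + j351.9 Ω
  Z3: Z = 1/(jωC) = -j/(ω·C) = 0 - j1772 Ω
  Z4: Z = jωL = j·7.037e+04·0.0223 = 0 + j1569 Ω
  Z5: Z = jωL = j·7.037e+04·0.00191 = 0 + j134.4 Ω
Step 3 — Bridge requires nodal analysis (the Z5 bridge couples midpoints C and D, so the two paths cannot be reduced to a simple series/parallel combination). Setting node B to ground and injecting 1 A at node A, the 3-node admittance system at A, C, D solves to V_A = Z_AB = 0 - j1072 Ω = 1072∠-90.0° Ω.
Step 4 — Source phasor: V = 159∠-49.5° V = 103.3 - j120.9 V.
Step 5 — Current: I = V / Z = 0.1128 + j0.09633 A = 0.1483∠40.5° A.
Step 6 — Complex power: S = V·I* = 0 - j23.58 VA.
Step 7 — Real power: P = Re(S) = 0 W.
Step 8 — Reactive power: Q = Im(S) = -23.58 VAR.
Step 9 — Apparent power: |S| = 23.58 VA.
Step 10 — Power factor: PF = P/|S| = 0 (leading).

(a) P = 0 W  (b) Q = -23.58 VAR  (c) S = 23.58 VA  (d) PF = 0 (leading)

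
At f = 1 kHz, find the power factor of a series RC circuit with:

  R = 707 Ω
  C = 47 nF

Step 1 — Angular frequency: ω = 2π·f = 2π·1000 = 6283 rad/s.
Step 2 — Component impedances:
  R: Z = R = 707 Ω
  C: Z = 1/(jωC) = -j/(ω·C) = 0 - j3386 Ω
Step 3 — Series combination: Z_total = R + C = 707 - j3386 Ω = 3459∠-78.2° Ω.
Step 4 — Power factor: PF = cos(φ) = Re(Z)/|Z| = 707/3459 = 0.2044.
Step 5 — Type: Im(Z) = -3386 ⇒ leading (phase φ = -78.2°).

PF = 0.2044 (leading, φ = -78.2°)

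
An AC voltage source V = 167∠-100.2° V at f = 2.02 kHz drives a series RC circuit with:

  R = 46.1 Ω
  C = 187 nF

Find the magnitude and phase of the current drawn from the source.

Step 1 — Angular frequency: ω = 2π·f = 2π·2020 = 1.269e+04 rad/s.
Step 2 — Component impedances:
  R: Z = R = 46.1 Ω
  C: Z = 1/(jωC) = -j/(ω·C) = 0 - j421.3 Ω
Step 3 — Series combination: Z_total = R + C = 46.1 - j421.3 Ω = 423.8∠-83.8° Ω.
Step 4 — Source phasor: V = 167∠-100.2° V = -29.57 - j164.4 V.
Step 5 — Ohm's law: I = V / Z_total = (-29.57 - j164.4) / (46.1 - j421.3) = 0.3779 - j0.1115 A.
Step 6 — Convert to polar: |I| = 0.394 A, ∠I = -16.4°.

I = 0.394∠-16.4° A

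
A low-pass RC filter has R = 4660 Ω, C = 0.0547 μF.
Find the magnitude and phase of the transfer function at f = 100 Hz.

Step 1 — Angular frequency: ω = 2π·100 = 628.3 rad/s.
Step 2 — Transfer function: H(jω) = 1/(1 + jωRC).
Step 3 — Denominator: 1 + jωRC = 1 + j·628.3·4660·5.47e-08 = 1 + j0.1602.
Step 4 — H = 0.975 - j0.1562.
Step 5 — Magnitude: |H| = 0.9874 (-0.1 dB); phase: φ = -9.1°.

|H| = 0.9874 (-0.1 dB), φ = -9.1°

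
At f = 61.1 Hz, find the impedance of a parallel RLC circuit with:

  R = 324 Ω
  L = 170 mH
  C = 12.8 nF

Step 1 — Angular frequency: ω = 2π·f = 2π·61.1 = 383.9 rad/s.
Step 2 — Component impedances:
  R: Z = R = 324 Ω
  L: Z = jωL = j·383.9·0.17 = 0 + j65.26 Ω
  C: Z = 1/(jωC) = -j/(ω·C) = 0 - j2.035e+05 Ω
Step 3 — Parallel combination: 1/Z_total = 1/R + 1/L + 1/C; Z_total = 12.64 + j62.74 Ω = 64∠78.6° Ω.

Z = 12.64 + j62.74 Ω = 64∠78.6° Ω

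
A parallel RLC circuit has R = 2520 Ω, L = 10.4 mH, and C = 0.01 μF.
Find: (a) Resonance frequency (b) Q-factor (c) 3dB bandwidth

Step 1 — Resonance: ω₀ = 1/√(LC) = 1/√(0.0104·1e-08) = 9.806e+04 rad/s.
Step 2 — f₀ = ω₀/(2π) = 1.561e+04 Hz.
Step 3 — Parallel Q: Q = R/(ω₀L) = 2520/(9.806e+04·0.0104) = 2.471.
Step 4 — Bandwidth: Δω = ω₀/Q = 3.968e+04 rad/s; BW = Δω/(2π) = 6316 Hz.

(a) f₀ = 1.561e+04 Hz  (b) Q = 2.471  (c) BW = 6316 Hz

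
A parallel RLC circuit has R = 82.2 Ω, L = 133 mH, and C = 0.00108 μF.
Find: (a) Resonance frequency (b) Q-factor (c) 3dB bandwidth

Step 1 — Resonance: ω₀ = 1/√(LC) = 1/√(0.133·1.08e-09) = 8.344e+04 rad/s.
Step 2 — f₀ = ω₀/(2π) = 1.328e+04 Hz.
Step 3 — Parallel Q: Q = R/(ω₀L) = 82.2/(8.344e+04·0.133) = 0.007407.
Step 4 — Bandwidth: Δω = ω₀/Q = 1.126e+07 rad/s; BW = Δω/(2π) = 1.793e+06 Hz.

(a) f₀ = 1.328e+04 Hz  (b) Q = 0.007407  (c) BW = 1.793e+06 Hz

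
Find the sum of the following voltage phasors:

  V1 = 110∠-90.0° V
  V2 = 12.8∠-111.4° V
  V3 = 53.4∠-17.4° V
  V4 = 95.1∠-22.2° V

Step 1 — Convert each phasor to rectangular form:
  V1 = 110·(cos(-90.0°) + j·sin(-90.0°)) = 0 - j110 V
  V2 = 12.8·(cos(-111.4°) + j·sin(-111.4°)) = -4.67 - j11.92 V
  V3 = 53.4·(cos(-17.4°) + j·sin(-17.4°)) = 50.96 - j15.97 V
  V4 = 95.1·(cos(-22.2°) + j·sin(-22.2°)) = 88.05 - j35.93 V
Step 2 — Sum components: V_total = 134.3 - j173.8 V.
Step 3 — Convert to polar: |V_total| = 219.7 V, ∠V_total = -52.3°.

V_total = 219.7∠-52.3° V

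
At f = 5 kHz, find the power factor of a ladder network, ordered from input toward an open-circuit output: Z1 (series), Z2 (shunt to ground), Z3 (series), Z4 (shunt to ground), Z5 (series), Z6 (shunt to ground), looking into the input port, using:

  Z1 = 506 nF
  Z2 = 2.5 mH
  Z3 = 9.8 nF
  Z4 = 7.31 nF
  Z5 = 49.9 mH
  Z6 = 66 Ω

Step 1 — Angular frequency: ω = 2π·f = 2π·5000 = 3.142e+04 rad/s.
Step 2 — Component impedances:
  Z1: Z = 1/(jωC) = -j/(ω·C) = 0 - j62.91 Ω
  Z2: Z = jωL = j·3.142e+04·0.0025 = 0 + j78.54 Ω
  Z3: Z = 1/(jωC) = -j/(ω·C) = 0 - j3248 Ω
  Z4: Z = 1/(jωC) = -j/(ω·C) = 0 - j4354 Ω
  Z5: Z = jωL = j·3.142e+04·0.0499 = 0 + j1568 Ω
  Z6: Z = R = 66 Ω
Step 3 — Ladder network (open output): work backward from the far end, alternating series and parallel combinations. Z_in = 1.807 + j23.75 Ω = 23.82∠85.7° Ω.
Step 4 — Power factor: PF = cos(φ) = Re(Z)/|Z| = 1.8067/23.821 = 0.07584.
Step 5 — Type: Im(Z) = 23.75 ⇒ lagging (phase φ = 85.7°).

PF = 0.07584 (lagging, φ = 85.7°)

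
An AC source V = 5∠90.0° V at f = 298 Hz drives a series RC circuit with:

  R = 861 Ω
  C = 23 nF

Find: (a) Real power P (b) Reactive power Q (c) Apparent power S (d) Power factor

Step 1 — Angular frequency: ω = 2π·f = 2π·298 = 1872 rad/s.
Step 2 — Component impedances:
  R: Z = R = 861 Ω
  C: Z = 1/(jωC) = -j/(ω·C) = 0 - j2.322e+04 Ω
Step 3 — Series combination: Z_total = R + C = 861 - j2.322e+04 Ω = 2.324e+04∠-87.9° Ω.
Step 4 — Source phasor: V = 5∠90.0° V = 0 + j5 V.
Step 5 — Current: I = V / Z = -0.000215 + j7.973e-06 A = 0.0002152∠177.9° A.
Step 6 — Complex power: S = V·I* = 3.987e-05 - j0.001075 VA.
Step 7 — Real power: P = Re(S) = 3.987e-05 W.
Step 8 — Reactive power: Q = Im(S) = -0.001075 VAR.
Step 9 — Apparent power: |S| = 0.001076 VA.
Step 10 — Power factor: PF = P/|S| = 0.03705 (leading).

(a) P = 3.987e-05 W  (b) Q = -0.001075 VAR  (c) S = 0.001076 VA  (d) PF = 0.03705 (leading)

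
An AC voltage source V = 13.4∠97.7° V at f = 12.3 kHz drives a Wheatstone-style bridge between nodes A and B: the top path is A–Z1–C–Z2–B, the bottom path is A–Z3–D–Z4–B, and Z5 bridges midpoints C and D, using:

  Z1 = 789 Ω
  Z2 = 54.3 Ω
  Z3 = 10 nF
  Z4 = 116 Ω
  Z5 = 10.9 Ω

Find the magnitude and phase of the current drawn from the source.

Step 1 — Angular frequency: ω = 2π·f = 2π·1.23e+04 = 7.728e+04 rad/s.
Step 2 — Component impedances:
  Z1: Z = R = 789 Ω
  Z2: Z = R = 54.3 Ω
  Z3: Z = 1/(jωC) = -j/(ω·C) = 0 - j1294 Ω
  Z4: Z = R = 116 Ω
  Z5: Z = R = 10.9 Ω
Step 3 — Bridge requires nodal analysis (the Z5 bridge couples midpoints C and D, so the two paths cannot be reduced to a simple series/parallel combination). Setting node B to ground and injecting 1 A at node A, the 3-node admittance system at A, C, D solves to V_A = Z_AB = 610.1 - j351.1 Ω = 704∠-29.9° Ω.
Step 4 — Source phasor: V = 13.4∠97.7° V = -1.795 + j13.28 V.
Step 5 — Ohm's law: I = V / Z_total = (-1.795 + j13.28) / (610.1 - j351.1) = -0.01162 + j0.01508 A.
Step 6 — Convert to polar: |I| = 0.01904 A, ∠I = 127.6°.

I = 0.01904∠127.6° A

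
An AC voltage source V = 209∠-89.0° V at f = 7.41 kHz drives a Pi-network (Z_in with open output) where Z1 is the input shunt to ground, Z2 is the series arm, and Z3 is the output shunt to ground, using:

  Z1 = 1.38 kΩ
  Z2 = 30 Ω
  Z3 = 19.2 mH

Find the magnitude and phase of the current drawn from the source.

Step 1 — Angular frequency: ω = 2π·f = 2π·7410 = 4.656e+04 rad/s.
Step 2 — Component impedances:
  Z1: Z = R = 1380 Ω
  Z2: Z = R = 30 Ω
  Z3: Z = jωL = j·4.656e+04·0.0192 = 0 + j893.9 Ω
Step 3 — With open output, the series arm Z2 and the output shunt Z3 appear in series to ground: Z2 + Z3 = 30 + j893.9 Ω.
Step 4 — Parallel with input shunt Z1: Z_in = Z1 || (Z2 + Z3) = 416.6 + j610.8 Ω = 739.3∠55.7° Ω.
Step 5 — Source phasor: V = 209∠-89.0° V = 3.648 - j209 V.
Step 6 — Ohm's law: I = V / Z_total = (3.648 - j209) / (416.6 + j610.8) = -0.2307 - j0.1633 A.
Step 7 — Convert to polar: |I| = 0.2827 A, ∠I = -144.7°.

I = 0.2827∠-144.7° A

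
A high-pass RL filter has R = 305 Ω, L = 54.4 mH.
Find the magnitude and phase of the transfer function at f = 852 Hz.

Step 1 — Angular frequency: ω = 2π·852 = 5353 rad/s.
Step 2 — Transfer function: H(jω) = jωL/(R + jωL).
Step 3 — Numerator jωL = j·291.2; denominator R + jωL = 305 + j291.2.
Step 4 — H = 0.4769 + j0.4995.
Step 5 — Magnitude: |H| = 0.6906 (-3.2 dB); phase: φ = 46.3°.

|H| = 0.6906 (-3.2 dB), φ = 46.3°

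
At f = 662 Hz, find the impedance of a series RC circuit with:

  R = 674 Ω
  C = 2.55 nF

Step 1 — Angular frequency: ω = 2π·f = 2π·662 = 4159 rad/s.
Step 2 — Component impedances:
  R: Z = R = 674 Ω
  C: Z = 1/(jωC) = -j/(ω·C) = 0 - j9.428e+04 Ω
Step 3 — Series combination: Z_total = R + C = 674 - j9.428e+04 Ω = 9.428e+04∠-89.6° Ω.

Z = 674 - j9.428e+04 Ω = 9.428e+04∠-89.6° Ω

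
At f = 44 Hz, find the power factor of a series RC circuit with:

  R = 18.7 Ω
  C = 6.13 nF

Step 1 — Angular frequency: ω = 2π·f = 2π·44 = 276.5 rad/s.
Step 2 — Component impedances:
  R: Z = R = 18.7 Ω
  C: Z = 1/(jωC) = -j/(ω·C) = 0 - j5.901e+05 Ω
Step 3 — Series combination: Z_total = R + C = 18.7 - j5.901e+05 Ω = 5.901e+05∠-90.0° Ω.
Step 4 — Power factor: PF = cos(φ) = Re(Z)/|Z| = 18.7/5.901e+05 = 3.169e-05.
Step 5 — Type: Im(Z) = -5.901e+05 ⇒ leading (phase φ = -90.0°).

PF = 3.169e-05 (leading, φ = -90.0°)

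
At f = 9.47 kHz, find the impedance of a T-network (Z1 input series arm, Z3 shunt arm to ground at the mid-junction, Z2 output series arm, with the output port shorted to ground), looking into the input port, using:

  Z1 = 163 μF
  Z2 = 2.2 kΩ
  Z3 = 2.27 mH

Step 1 — Angular frequency: ω = 2π·f = 2π·9470 = 5.95e+04 rad/s.
Step 2 — Component impedances:
  Z1: Z = 1/(jωC) = -j/(ω·C) = 0 - j0.1031 Ω
  Z2: Z = R = 2200 Ω
  Z3: Z = jωL = j·5.95e+04·0.00227 = 0 + j135.1 Ω
Step 3 — With the output port shorted to ground, the output series arm Z2 runs from the junction to ground; the shunt arm Z3 also runs from the junction to ground. They appear in parallel: Z3 || Z2 = 8.261 + j134.6 Ω.
Step 4 — Series with input arm Z1: Z_in = Z1 + (Z3 || Z2) = 8.261 + j134.5 Ω = 134.7∠86.5° Ω.

Z = 8.261 + j134.5 Ω = 134.7∠86.5° Ω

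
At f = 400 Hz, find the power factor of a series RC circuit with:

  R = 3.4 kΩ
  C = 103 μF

Step 1 — Angular frequency: ω = 2π·f = 2π·400 = 2513 rad/s.
Step 2 — Component impedances:
  R: Z = R = 3400 Ω
  C: Z = 1/(jωC) = -j/(ω·C) = 0 - j3.863 Ω
Step 3 — Series combination: Z_total = R + C = 3400 - j3.863 Ω = 3400∠-0.1° Ω.
Step 4 — Power factor: PF = cos(φ) = Re(Z)/|Z| = 3400/3400 = 1.
Step 5 — Type: Im(Z) = -3.863 ⇒ leading (phase φ = -0.1°).

PF = 1 (leading, φ = -0.1°)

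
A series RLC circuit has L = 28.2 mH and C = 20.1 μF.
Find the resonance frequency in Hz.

Step 1 — Resonance condition Im(Z)=0 gives ω₀ = 1/√(LC).
Step 2 — ω₀ = 1/√(0.0282·2.01e-05) = 1328 rad/s.
Step 3 — f₀ = ω₀/(2π) = 211.4 Hz.

f₀ = 211.4 Hz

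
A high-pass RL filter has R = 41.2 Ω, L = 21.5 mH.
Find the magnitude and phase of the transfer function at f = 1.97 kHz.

Step 1 — Angular frequency: ω = 2π·1970 = 1.238e+04 rad/s.
Step 2 — Transfer function: H(jω) = jωL/(R + jωL).
Step 3 — Numerator jωL = j·266.1; denominator R + jωL = 41.2 + j266.1.
Step 4 — H = 0.9766 + j0.1512.
Step 5 — Magnitude: |H| = 0.9882 (-0.1 dB); phase: φ = 8.8°.

|H| = 0.9882 (-0.1 dB), φ = 8.8°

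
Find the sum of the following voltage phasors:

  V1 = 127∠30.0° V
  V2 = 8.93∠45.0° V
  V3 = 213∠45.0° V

Step 1 — Convert each phasor to rectangular form:
  V1 = 127·(cos(30.0°) + j·sin(30.0°)) = 110 + j63.5 V
  V2 = 8.93·(cos(45.0°) + j·sin(45.0°)) = 6.314 + j6.314 V
  V3 = 213·(cos(45.0°) + j·sin(45.0°)) = 150.6 + j150.6 V
Step 2 — Sum components: V_total = 266.9 + j220.4 V.
Step 3 — Convert to polar: |V_total| = 346.2 V, ∠V_total = 39.6°.

V_total = 346.2∠39.6° V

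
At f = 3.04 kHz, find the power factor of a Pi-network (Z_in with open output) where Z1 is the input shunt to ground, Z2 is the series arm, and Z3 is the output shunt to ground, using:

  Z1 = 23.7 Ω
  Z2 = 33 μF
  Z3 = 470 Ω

Step 1 — Angular frequency: ω = 2π·f = 2π·3040 = 1.91e+04 rad/s.
Step 2 — Component impedances:
  Z1: Z = R = 23.7 Ω
  Z2: Z = 1/(jωC) = -j/(ω·C) = 0 - j1.586 Ω
  Z3: Z = R = 470 Ω
Step 3 — With open output, the series arm Z2 and the output shunt Z3 appear in series to ground: Z2 + Z3 = 470 - j1.586 Ω.
Step 4 — Parallel with input shunt Z1: Z_in = Z1 || (Z2 + Z3) = 22.56 - j0.003656 Ω = 22.56∠-0.0° Ω.
Step 5 — Power factor: PF = cos(φ) = Re(Z)/|Z| = 22.56/22.56 = 1.
Step 6 — Type: Im(Z) = -0.003656 ⇒ leading (phase φ = -0.0°).

PF = 1 (leading, φ = -0.0°)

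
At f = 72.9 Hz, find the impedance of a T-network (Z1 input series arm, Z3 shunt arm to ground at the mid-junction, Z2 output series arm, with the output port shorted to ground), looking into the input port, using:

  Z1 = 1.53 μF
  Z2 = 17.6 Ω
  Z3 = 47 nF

Step 1 — Angular frequency: ω = 2π·f = 2π·72.9 = 458 rad/s.
Step 2 — Component impedances:
  Z1: Z = 1/(jωC) = -j/(ω·C) = 0 - j1427 Ω
  Z2: Z = R = 17.6 Ω
  Z3: Z = 1/(jωC) = -j/(ω·C) = 0 - j4.645e+04 Ω
Step 3 — With the output port shorted to ground, the output series arm Z2 runs from the junction to ground; the shunt arm Z3 also runs from the junction to ground. They appear in parallel: Z3 || Z2 = 17.6 - j0.006669 Ω.
Step 4 — Series with input arm Z1: Z_in = Z1 + (Z3 || Z2) = 17.6 - j1427 Ω = 1427∠-89.3° Ω.

Z = 17.6 - j1427 Ω = 1427∠-89.3° Ω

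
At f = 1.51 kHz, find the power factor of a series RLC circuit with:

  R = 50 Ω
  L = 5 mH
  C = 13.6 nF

Step 1 — Angular frequency: ω = 2π·f = 2π·1510 = 9488 rad/s.
Step 2 — Component impedances:
  R: Z = R = 50 Ω
  L: Z = jωL = j·9488·0.005 = 0 + j47.44 Ω
  C: Z = 1/(jωC) = -j/(ω·C) = 0 - j7750 Ω
Step 3 — Series combination: Z_total = R + L + C = 50 - j7703 Ω = 7703∠-89.6° Ω.
Step 4 — Power factor: PF = cos(φ) = Re(Z)/|Z| = 50/7703 = 0.006491.
Step 5 — Type: Im(Z) = -7703 ⇒ leading (phase φ = -89.6°).

PF = 0.006491 (leading, φ = -89.6°)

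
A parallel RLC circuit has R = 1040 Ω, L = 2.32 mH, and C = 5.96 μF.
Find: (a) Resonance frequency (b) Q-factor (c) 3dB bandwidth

Step 1 — Resonance: ω₀ = 1/√(LC) = 1/√(0.00232·5.96e-06) = 8504 rad/s.
Step 2 — f₀ = ω₀/(2π) = 1353 Hz.
Step 3 — Parallel Q: Q = R/(ω₀L) = 1040/(8504·0.00232) = 52.71.
Step 4 — Bandwidth: Δω = ω₀/Q = 161.3 rad/s; BW = Δω/(2π) = 25.68 Hz.

(a) f₀ = 1353 Hz  (b) Q = 52.71  (c) BW = 25.68 Hz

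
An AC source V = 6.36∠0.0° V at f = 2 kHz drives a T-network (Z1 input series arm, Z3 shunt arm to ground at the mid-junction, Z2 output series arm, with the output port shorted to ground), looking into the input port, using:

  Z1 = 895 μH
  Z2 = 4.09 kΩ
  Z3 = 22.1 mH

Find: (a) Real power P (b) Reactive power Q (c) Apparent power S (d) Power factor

Step 1 — Angular frequency: ω = 2π·f = 2π·2000 = 1.257e+04 rad/s.
Step 2 — Component impedances:
  Z1: Z = jωL = j·1.257e+04·0.000895 = 0 + j11.25 Ω
  Z2: Z = R = 4090 Ω
  Z3: Z = jωL = j·1.257e+04·0.0221 = 0 + j277.7 Ω
Step 3 — With the output port shorted to ground, the output series arm Z2 runs from the junction to ground; the shunt arm Z3 also runs from the junction to ground. They appear in parallel: Z3 || Z2 = 18.77 + j276.4 Ω.
Step 4 — Series with input arm Z1: Z_in = Z1 + (Z3 || Z2) = 18.77 + j287.7 Ω = 288.3∠86.3° Ω.
Step 5 — Source phasor: V = 6.36∠0.0° V = 6.36 V.
Step 6 — Current: I = V / Z = 0.001436 - j0.02201 A = 0.02206∠-86.3° A.
Step 7 — Complex power: S = V·I* = 0.009135 + j0.14 VA.
Step 8 — Real power: P = Re(S) = 0.009135 W.
Step 9 — Reactive power: Q = Im(S) = 0.14 VAR.
Step 10 — Apparent power: |S| = 0.1403 VA.
Step 11 — Power factor: PF = P/|S| = 0.06511 (lagging).

(a) P = 0.009135 W  (b) Q = 0.14 VAR  (c) S = 0.1403 VA  (d) PF = 0.06511 (lagging)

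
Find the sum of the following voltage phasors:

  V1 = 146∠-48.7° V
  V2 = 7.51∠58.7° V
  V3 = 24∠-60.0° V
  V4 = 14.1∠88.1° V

Step 1 — Convert each phasor to rectangular form:
  V1 = 146·(cos(-48.7°) + j·sin(-48.7°)) = 96.36 - j109.7 V
  V2 = 7.51·(cos(58.7°) + j·sin(58.7°)) = 3.902 + j6.417 V
  V3 = 24·(cos(-60.0°) + j·sin(-60.0°)) = 12 - j20.78 V
  V4 = 14.1·(cos(88.1°) + j·sin(88.1°)) = 0.4675 + j14.09 V
Step 2 — Sum components: V_total = 112.7 - j110 V.
Step 3 — Convert to polar: |V_total| = 157.5 V, ∠V_total = -44.3°.

V_total = 157.5∠-44.3° V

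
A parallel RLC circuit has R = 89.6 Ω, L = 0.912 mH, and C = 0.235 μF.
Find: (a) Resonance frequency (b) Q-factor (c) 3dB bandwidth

Step 1 — Resonance: ω₀ = 1/√(LC) = 1/√(0.000912·2.35e-07) = 6.831e+04 rad/s.
Step 2 — f₀ = ω₀/(2π) = 1.087e+04 Hz.
Step 3 — Parallel Q: Q = R/(ω₀L) = 89.6/(6.831e+04·0.000912) = 1.438.
Step 4 — Bandwidth: Δω = ω₀/Q = 4.749e+04 rad/s; BW = Δω/(2π) = 7559 Hz.

(a) f₀ = 1.087e+04 Hz  (b) Q = 1.438  (c) BW = 7559 Hz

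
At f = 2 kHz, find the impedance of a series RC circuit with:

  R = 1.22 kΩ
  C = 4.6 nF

Step 1 — Angular frequency: ω = 2π·f = 2π·2000 = 1.257e+04 rad/s.
Step 2 — Component impedances:
  R: Z = R = 1220 Ω
  C: Z = 1/(jωC) = -j/(ω·C) = 0 - j1.73e+04 Ω
Step 3 — Series combination: Z_total = R + C = 1220 - j1.73e+04 Ω = 1.734e+04∠-86.0° Ω.

Z = 1220 - j1.73e+04 Ω = 1.734e+04∠-86.0° Ω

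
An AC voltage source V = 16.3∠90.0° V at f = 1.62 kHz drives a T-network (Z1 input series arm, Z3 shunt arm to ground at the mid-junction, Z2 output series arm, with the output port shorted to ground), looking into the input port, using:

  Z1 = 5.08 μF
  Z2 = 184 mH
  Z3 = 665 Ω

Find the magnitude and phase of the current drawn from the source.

Step 1 — Angular frequency: ω = 2π·f = 2π·1620 = 1.018e+04 rad/s.
Step 2 — Component impedances:
  Z1: Z = 1/(jωC) = -j/(ω·C) = 0 - j19.34 Ω
  Z2: Z = jωL = j·1.018e+04·0.184 = 0 + j1873 Ω
  Z3: Z = R = 665 Ω
Step 3 — With the output port shorted to ground, the output series arm Z2 runs from the junction to ground; the shunt arm Z3 also runs from the junction to ground. They appear in parallel: Z3 || Z2 = 590.5 + j209.7 Ω.
Step 4 — Series with input arm Z1: Z_in = Z1 + (Z3 || Z2) = 590.5 + j190.3 Ω = 620.5∠17.9° Ω.
Step 5 — Source phasor: V = 16.3∠90.0° V = 0 + j16.3 V.
Step 6 — Ohm's law: I = V / Z_total = (0 + j16.3) / (590.5 + j190.3) = 0.008059 + j0.025 A.
Step 7 — Convert to polar: |I| = 0.02627 A, ∠I = 72.1°.

I = 0.02627∠72.1° A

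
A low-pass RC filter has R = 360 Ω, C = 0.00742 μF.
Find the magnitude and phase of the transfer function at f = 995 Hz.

Step 1 — Angular frequency: ω = 2π·995 = 6252 rad/s.
Step 2 — Transfer function: H(jω) = 1/(1 + jωRC).
Step 3 — Denominator: 1 + jωRC = 1 + j·6252·360·7.42e-09 = 1 + j0.0167.
Step 4 — H = 0.9997 - j0.0167.
Step 5 — Magnitude: |H| = 0.9999 (-0.0 dB); phase: φ = -1.0°.

|H| = 0.9999 (-0.0 dB), φ = -1.0°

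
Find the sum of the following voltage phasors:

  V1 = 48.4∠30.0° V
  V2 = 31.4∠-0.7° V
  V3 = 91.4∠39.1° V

Step 1 — Convert each phasor to rectangular form:
  V1 = 48.4·(cos(30.0°) + j·sin(30.0°)) = 41.92 + j24.2 V
  V2 = 31.4·(cos(-0.7°) + j·sin(-0.7°)) = 31.4 - j0.3836 V
  V3 = 91.4·(cos(39.1°) + j·sin(39.1°)) = 70.93 + j57.64 V
Step 2 — Sum components: V_total = 144.2 + j81.46 V.
Step 3 — Convert to polar: |V_total| = 165.7 V, ∠V_total = 29.5°.

V_total = 165.7∠29.5° V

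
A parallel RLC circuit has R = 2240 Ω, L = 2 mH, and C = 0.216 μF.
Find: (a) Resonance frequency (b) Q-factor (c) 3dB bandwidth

Step 1 — Resonance: ω₀ = 1/√(LC) = 1/√(0.002·2.16e-07) = 4.811e+04 rad/s.
Step 2 — f₀ = ω₀/(2π) = 7657 Hz.
Step 3 — Parallel Q: Q = R/(ω₀L) = 2240/(4.811e+04·0.002) = 23.28.
Step 4 — Bandwidth: Δω = ω₀/Q = 2067 rad/s; BW = Δω/(2π) = 328.9 Hz.

(a) f₀ = 7657 Hz  (b) Q = 23.28  (c) BW = 328.9 Hz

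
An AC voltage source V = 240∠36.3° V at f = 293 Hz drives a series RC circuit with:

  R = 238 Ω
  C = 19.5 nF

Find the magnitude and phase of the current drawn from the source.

Step 1 — Angular frequency: ω = 2π·f = 2π·293 = 1841 rad/s.
Step 2 — Component impedances:
  R: Z = R = 238 Ω
  C: Z = 1/(jωC) = -j/(ω·C) = 0 - j2.786e+04 Ω
Step 3 — Series combination: Z_total = R + C = 238 - j2.786e+04 Ω = 2.786e+04∠-89.5° Ω.
Step 4 — Source phasor: V = 240∠36.3° V = 193.4 + j142.1 V.
Step 5 — Ohm's law: I = V / Z_total = (193.4 + j142.1) / (238 - j2.786e+04) = -0.005041 + j0.006987 A.
Step 6 — Convert to polar: |I| = 0.008615 A, ∠I = 125.8°.

I = 0.008615∠125.8° A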